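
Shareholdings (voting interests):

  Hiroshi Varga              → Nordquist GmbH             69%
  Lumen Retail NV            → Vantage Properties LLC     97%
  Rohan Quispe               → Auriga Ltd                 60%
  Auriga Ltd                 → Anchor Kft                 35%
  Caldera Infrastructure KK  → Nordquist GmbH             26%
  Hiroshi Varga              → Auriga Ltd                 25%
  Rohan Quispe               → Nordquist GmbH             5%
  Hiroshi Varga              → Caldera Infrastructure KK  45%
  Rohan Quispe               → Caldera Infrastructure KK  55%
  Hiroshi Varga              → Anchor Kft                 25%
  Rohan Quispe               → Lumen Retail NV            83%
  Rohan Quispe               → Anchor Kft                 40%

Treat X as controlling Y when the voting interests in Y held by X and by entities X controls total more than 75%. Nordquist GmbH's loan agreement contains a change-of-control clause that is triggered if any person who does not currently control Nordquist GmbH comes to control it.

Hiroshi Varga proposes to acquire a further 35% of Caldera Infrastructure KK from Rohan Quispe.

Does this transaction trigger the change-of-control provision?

Yes

The purchase adds only to Hiroshi's holdings (Rohan's stake shrinks), so Hiroshi is the only person who could newly come to control Nordquist.
Hiroshi's largest direct stake is 69% in Nordquist, which does not meet the threshold, so Hiroshi controls no company.
In Nordquist, Hiroshi's side holds only 69%, not > 75%.
So before the transaction, Hiroshi does not control Nordquist.
After the purchase, Hiroshi's direct stake in Caldera rises to 45% + 35% = 80%, and Rohan's stake falls to 20%.
Hiroshi holds 80% of Caldera, so Hiroshi controls Caldera.
Hiroshi and Caldera together hold 69% + 26% = 95% of Nordquist, so Hiroshi controls Nordquist.
Hiroshi did not control Nordquist before and does after, so the clause is triggered.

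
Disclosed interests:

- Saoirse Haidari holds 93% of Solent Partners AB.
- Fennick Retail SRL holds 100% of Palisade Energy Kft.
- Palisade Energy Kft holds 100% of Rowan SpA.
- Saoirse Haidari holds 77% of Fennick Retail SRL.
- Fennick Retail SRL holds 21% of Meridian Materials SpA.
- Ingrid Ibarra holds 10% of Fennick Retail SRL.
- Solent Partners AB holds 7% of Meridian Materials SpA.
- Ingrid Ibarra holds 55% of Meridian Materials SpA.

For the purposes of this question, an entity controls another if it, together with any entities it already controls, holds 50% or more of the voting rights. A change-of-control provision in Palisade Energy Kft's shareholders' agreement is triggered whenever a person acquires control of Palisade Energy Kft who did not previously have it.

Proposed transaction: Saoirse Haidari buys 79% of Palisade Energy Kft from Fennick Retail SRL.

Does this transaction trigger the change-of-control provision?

No

The purchase adds only to Saoirse's holdings (Fennick's stake shrinks), so Saoirse is the only person who could newly come to control Palisade.
Saoirse holds 77% of Fennick, so Saoirse controls Fennick.
Fennick holds 100% of Palisade, so Saoirse controls Palisade.
So Saoirse already controls Palisade before the transaction.
After the purchase, Saoirse holds 79% of Palisade directly, and Fennick's stake falls to 21%.
Saoirse controlled Palisade already, so this is not a new person acquiring control; every other person's position is unchanged or reduced.
No new person acquires control, so the clause is not triggered.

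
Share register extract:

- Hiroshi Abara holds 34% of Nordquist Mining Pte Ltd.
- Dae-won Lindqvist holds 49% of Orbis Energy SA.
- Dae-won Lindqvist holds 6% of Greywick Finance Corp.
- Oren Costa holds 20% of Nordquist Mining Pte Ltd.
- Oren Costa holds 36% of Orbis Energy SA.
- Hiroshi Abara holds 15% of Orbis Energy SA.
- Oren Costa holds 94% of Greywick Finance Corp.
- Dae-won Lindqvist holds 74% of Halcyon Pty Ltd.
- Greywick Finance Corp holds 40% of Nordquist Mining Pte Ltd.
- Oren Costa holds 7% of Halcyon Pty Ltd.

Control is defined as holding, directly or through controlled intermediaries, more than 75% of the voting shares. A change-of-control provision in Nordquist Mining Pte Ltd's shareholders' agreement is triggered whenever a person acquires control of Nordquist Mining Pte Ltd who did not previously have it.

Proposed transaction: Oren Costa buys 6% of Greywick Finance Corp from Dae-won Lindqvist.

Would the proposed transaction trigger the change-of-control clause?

No

The purchase adds only to Oren's holdings (Dae-won's stake shrinks), so Oren is the only person who could newly come to control Nordquist.
Oren holds 94% of Greywick, so Oren controls Greywick.
In Nordquist, Oren's side holds only 40% + 20% = 60%, not > 75%.
So before the transaction, Oren does not control Nordquist.
After the purchase, Oren's direct stake in Greywick rises to 94% + 6% = 100%, and Dae-won's stake falls to 0%.
Oren holds 100% of Greywick, so Oren controls Greywick.
After the transaction, Oren's side holds 40% + 20% = 60% of Nordquist, not > 75%, so Oren still does not control Nordquist.
No new person acquires control, so the clause is not triggered.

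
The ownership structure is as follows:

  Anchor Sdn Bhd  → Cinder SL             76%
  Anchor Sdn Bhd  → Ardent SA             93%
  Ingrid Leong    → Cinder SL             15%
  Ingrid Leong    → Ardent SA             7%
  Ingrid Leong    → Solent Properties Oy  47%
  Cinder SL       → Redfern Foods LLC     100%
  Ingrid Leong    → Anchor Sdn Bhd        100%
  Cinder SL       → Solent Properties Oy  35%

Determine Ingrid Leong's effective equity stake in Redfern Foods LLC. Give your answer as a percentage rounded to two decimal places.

Ingrid reaches Redfern along 2 paths.
Via Cinder: 15% × 100% = 15%.
Via Anchor → Cinder: 100% × 76% × 100% = 76%.
Total: 15% + 76% = 91%.
Rounded: 91.00%.

91.00%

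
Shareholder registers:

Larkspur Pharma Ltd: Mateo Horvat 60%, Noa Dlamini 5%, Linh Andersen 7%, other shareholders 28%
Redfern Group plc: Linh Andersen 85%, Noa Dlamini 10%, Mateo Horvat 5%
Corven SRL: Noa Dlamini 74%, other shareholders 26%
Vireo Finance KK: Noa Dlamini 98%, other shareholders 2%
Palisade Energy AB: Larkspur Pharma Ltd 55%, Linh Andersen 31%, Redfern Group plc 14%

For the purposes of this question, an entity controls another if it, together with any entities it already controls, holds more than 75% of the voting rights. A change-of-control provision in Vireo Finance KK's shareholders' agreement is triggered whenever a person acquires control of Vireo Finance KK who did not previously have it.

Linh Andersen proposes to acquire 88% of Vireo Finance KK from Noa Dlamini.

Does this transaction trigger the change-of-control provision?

The purchase adds only to Linh's holdings (Noa's stake shrinks), so Linh is the only person who could newly come to control Vireo.
Linh holds 85% of Redfern, so Linh controls Redfern.
Neither Linh nor any entity Linh controls holds any voting interest in Vireo.
So before the transaction, Linh does not control Vireo.
After the purchase, Linh holds 88% of Vireo directly, and Noa's stake falls to 10%.
Linh holds 88% of Vireo, so Linh controls Vireo.
Linh did not control Vireo before and does after, so the clause is triggered.

Yes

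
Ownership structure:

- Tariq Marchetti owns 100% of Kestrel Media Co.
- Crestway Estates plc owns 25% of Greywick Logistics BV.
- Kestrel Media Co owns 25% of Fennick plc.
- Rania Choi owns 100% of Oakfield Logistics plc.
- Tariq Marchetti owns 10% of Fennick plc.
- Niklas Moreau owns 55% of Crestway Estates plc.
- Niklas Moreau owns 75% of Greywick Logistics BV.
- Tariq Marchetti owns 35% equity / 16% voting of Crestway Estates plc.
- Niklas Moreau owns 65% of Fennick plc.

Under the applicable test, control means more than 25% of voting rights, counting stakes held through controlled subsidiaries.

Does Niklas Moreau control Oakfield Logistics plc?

No

Niklas holds 55% of Crestway, so Niklas controls Crestway.
Niklas and Crestway together hold 75% + 25% = 100% of Greywick, so Niklas controls Greywick.
Niklas holds 65% of Fennick, so Niklas controls Fennick.
Neither Niklas nor any entity Niklas controls holds any voting interest in Oakfield.
So Niklas does not control Oakfield.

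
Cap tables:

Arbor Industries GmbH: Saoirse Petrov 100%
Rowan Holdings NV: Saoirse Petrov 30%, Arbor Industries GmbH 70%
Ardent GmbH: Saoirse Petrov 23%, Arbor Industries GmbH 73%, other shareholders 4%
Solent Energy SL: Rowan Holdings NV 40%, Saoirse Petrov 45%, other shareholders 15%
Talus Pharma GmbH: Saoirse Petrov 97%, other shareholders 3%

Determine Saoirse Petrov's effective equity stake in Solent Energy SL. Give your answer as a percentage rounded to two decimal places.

85.00%

Saoirse reaches Solent along 3 paths.
Via Rowan: 30% × 40% = 12%.
Via Arbor → Rowan: 100% × 70% × 40% = 28%.
Direct stake: 45% = 45%.
Total: 12% + 28% + 45% = 85%.
Rounded: 85.00%.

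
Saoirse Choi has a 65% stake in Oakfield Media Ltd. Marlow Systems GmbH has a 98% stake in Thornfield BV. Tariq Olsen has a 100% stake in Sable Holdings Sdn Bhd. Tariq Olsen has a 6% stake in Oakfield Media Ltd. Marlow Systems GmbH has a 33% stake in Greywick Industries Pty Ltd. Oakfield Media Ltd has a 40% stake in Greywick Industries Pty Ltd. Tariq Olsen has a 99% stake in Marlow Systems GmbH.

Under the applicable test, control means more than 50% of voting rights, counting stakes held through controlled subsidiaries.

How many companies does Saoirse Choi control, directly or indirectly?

Saoirse holds 65% of Oakfield, so Saoirse controls Oakfield.
No other company's threshold is met.
Saoirse controls 1 company.

1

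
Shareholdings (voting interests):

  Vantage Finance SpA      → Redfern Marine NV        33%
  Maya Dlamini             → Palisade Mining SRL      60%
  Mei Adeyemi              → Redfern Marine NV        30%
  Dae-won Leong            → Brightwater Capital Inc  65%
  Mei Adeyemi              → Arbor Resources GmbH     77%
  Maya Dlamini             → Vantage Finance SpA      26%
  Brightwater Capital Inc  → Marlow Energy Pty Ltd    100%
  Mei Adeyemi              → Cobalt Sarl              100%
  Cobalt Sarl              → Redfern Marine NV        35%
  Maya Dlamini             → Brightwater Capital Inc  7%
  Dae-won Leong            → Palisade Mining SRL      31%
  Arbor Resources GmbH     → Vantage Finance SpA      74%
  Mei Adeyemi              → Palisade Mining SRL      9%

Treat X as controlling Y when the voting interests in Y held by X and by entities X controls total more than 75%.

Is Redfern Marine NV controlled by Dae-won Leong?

Dae-won's largest direct stake is 65% in Brightwater, which does not meet the threshold, so Dae-won controls no company.
Neither Dae-won nor any entity Dae-won controls holds any voting interest in Redfern.
So Dae-won does not control Redfern.

No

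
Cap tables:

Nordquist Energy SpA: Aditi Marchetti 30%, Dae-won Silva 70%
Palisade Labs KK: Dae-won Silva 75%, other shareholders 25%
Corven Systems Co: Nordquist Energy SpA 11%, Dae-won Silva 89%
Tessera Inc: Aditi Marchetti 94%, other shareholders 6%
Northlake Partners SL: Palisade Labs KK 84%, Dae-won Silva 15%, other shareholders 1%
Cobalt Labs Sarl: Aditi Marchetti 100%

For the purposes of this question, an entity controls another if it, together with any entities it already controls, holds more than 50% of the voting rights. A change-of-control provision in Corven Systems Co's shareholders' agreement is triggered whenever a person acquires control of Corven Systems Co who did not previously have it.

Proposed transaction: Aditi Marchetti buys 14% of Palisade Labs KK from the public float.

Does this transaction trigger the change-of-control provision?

No

The purchase changes only Aditi's holdings, so Aditi is the only person who could newly come to control Corven.
Aditi holds 94% of Tessera, so Aditi controls Tessera.
Aditi holds 100% of Cobalt, so Aditi controls Cobalt.
Neither Aditi nor any entity Aditi controls holds any voting interest in Corven.
So before the transaction, Aditi does not control Corven.
After the purchase, Aditi holds 14% of Palisade directly.
Aditi's side now holds 14% of Palisade, not > 50%, so Aditi still does not control Palisade.
After the transaction, neither Aditi nor any entity Aditi controls holds a voting interest in Corven, so Aditi still does not control it.
No new person acquires control, so the clause is not triggered.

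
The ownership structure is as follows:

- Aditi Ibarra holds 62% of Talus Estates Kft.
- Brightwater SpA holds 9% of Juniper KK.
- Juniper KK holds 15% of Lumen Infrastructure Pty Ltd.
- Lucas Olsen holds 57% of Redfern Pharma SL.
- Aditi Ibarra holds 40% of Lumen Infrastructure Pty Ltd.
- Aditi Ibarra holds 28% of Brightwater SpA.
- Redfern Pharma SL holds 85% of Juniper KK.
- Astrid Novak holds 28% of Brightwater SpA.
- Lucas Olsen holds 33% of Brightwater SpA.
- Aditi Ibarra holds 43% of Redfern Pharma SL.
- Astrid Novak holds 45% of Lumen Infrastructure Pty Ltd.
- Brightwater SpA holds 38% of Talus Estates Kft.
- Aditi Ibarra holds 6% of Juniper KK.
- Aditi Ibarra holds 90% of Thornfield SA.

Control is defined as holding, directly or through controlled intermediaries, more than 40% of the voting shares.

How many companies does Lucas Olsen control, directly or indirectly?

Lucas holds 57% of Redfern, so Lucas controls Redfern.
Redfern holds 85% of Juniper, so Lucas controls Juniper.
No other company's threshold is met.
Lucas controls 2 companies.

2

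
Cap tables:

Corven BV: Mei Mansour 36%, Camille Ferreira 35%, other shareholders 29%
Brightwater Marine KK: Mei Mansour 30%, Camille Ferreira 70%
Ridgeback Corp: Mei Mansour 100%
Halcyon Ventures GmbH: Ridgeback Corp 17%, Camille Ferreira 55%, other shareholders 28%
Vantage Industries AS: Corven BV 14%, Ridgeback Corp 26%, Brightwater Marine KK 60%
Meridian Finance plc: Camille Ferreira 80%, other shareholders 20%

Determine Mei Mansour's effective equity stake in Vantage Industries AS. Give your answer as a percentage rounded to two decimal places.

Mei reaches Vantage along 3 paths.
Via Corven: 36% × 14% = 5.04%.
Via Ridgeback: 100% × 26% = 26%.
Via Brightwater: 30% × 60% = 18%.
Total: 5.04% + 26% + 18% = 49.04%.

49.04%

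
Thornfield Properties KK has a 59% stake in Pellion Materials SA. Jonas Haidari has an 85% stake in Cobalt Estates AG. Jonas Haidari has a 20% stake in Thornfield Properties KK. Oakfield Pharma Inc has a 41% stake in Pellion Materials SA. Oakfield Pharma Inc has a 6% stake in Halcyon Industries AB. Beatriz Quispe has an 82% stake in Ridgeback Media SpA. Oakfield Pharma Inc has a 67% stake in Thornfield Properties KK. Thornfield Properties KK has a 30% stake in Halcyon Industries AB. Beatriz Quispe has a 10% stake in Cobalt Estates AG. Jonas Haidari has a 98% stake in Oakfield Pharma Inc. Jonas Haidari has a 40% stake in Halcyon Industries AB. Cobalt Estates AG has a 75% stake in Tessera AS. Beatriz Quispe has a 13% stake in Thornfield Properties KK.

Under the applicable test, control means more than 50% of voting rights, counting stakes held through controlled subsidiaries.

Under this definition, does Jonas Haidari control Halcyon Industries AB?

Jonas holds 98% of Oakfield, so Jonas controls Oakfield.
Jonas and Oakfield together hold 20% + 67% = 87% of Thornfield, so Jonas controls Thornfield.
Oakfield and Jonas and Thornfield together hold 6% + 40% + 30% = 76% of Halcyon, so Jonas controls Halcyon.

Yes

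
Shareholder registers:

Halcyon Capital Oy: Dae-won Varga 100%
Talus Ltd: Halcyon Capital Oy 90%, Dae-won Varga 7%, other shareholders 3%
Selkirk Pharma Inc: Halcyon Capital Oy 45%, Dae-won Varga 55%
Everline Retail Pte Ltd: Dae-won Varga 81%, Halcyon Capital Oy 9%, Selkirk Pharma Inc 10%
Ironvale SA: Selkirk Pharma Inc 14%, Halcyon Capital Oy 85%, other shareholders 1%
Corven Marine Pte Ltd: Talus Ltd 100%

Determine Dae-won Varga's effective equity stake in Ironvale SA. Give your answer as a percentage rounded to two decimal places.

99.00%

Dae-won reaches Ironvale along 3 paths.
Via Halcyon → Selkirk: 100% × 45% × 14% = 6.3%.
Via Selkirk: 55% × 14% = 7.7%.
Via Halcyon: 100% × 85% = 85%.
Total: 6.3% + 7.7% + 85% = 99%.
Rounded: 99.00%.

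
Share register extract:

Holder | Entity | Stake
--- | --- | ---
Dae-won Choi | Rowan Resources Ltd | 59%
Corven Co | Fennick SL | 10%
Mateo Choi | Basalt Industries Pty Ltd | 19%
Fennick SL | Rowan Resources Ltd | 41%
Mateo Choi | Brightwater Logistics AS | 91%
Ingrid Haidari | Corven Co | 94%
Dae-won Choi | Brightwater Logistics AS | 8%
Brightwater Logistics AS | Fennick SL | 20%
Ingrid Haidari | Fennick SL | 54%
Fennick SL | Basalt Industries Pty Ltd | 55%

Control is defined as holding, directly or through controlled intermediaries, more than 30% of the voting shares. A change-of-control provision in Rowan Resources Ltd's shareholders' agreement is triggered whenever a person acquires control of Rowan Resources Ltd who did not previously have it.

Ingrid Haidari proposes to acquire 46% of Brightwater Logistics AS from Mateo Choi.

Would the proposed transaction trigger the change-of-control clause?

The purchase adds only to Ingrid's holdings (Mateo's stake shrinks), so Ingrid is the only person who could newly come to control Rowan.
Ingrid holds 94% of Corven, so Ingrid controls Corven.
Ingrid and Corven together hold 54% + 10% = 64% of Fennick, so Ingrid controls Fennick.
Fennick holds 41% of Rowan, so Ingrid controls Rowan.
So Ingrid already controls Rowan before the transaction.
After the purchase, Ingrid holds 46% of Brightwater directly, and Mateo's stake falls to 45%.
Ingrid controlled Rowan already, so this is not a new person acquiring control; every other person's position is unchanged or reduced.
No new person acquires control, so the clause is not triggered.

No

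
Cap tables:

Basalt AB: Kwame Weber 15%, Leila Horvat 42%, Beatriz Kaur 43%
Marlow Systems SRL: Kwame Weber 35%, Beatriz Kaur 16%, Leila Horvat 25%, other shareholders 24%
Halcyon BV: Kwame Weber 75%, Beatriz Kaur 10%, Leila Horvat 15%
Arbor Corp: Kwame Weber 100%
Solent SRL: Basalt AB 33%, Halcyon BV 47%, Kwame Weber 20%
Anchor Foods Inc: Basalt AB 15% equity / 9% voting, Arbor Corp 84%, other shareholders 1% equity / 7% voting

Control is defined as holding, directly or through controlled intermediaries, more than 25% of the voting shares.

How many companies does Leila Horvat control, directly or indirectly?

2

Leila holds 42% of Basalt, so Leila controls Basalt.
Basalt holds 33% of Solent, so Leila controls Solent.
No other company's threshold is met.
Leila controls 2 companies.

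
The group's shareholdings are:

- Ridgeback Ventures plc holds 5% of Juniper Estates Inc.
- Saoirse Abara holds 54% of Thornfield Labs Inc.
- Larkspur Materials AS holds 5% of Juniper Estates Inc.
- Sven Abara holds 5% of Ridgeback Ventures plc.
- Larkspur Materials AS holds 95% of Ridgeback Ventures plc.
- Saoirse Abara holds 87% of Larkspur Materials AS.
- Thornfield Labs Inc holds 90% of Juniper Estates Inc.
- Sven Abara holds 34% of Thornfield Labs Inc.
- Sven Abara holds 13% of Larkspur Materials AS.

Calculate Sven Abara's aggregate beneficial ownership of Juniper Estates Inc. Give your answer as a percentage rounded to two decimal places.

Sven reaches Juniper along 4 paths.
Via Ridgeback: 5% × 5% = 0.25%.
Via Larkspur → Ridgeback: 13% × 95% × 5% = 0.6175%.
Via Thornfield: 34% × 90% = 30.6%.
Via Larkspur: 13% × 5% = 0.65%.
Total: 0.25% + 0.6175% + 30.6% + 0.65% = 32.1175%.
Rounded: 32.12%.

32.12%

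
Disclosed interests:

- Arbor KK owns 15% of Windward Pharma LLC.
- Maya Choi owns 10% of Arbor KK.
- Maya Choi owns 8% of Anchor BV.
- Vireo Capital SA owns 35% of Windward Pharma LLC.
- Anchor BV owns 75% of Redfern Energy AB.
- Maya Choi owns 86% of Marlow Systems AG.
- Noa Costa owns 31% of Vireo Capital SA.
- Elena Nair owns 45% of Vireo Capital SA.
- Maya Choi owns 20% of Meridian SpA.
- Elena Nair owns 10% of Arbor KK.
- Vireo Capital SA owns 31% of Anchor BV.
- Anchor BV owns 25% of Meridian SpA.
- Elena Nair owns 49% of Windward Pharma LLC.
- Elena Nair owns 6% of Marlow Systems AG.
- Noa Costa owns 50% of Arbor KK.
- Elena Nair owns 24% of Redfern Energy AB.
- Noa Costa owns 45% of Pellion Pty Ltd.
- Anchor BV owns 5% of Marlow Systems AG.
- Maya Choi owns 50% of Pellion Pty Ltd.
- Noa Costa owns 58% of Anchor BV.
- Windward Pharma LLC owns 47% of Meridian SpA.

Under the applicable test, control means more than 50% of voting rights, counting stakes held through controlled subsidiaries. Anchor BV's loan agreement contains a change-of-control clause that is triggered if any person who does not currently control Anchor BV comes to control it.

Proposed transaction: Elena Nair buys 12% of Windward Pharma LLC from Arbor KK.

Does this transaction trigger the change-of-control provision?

No

The purchase adds only to Elena's holdings (Arbor's stake shrinks), so Elena is the only person who could newly come to control Anchor.
Elena's largest direct stake is 49% in Windward, which does not meet the threshold, so Elena controls no company.
Neither Elena nor any entity Elena controls holds any voting interest in Anchor.
So before the transaction, Elena does not control Anchor.
After the purchase, Elena's direct stake in Windward rises to 49% + 12% = 61%, and Arbor's stake falls to 3%.
Elena holds 61% of Windward, so Elena controls Windward.
After the transaction, neither Elena nor any entity Elena controls holds a voting interest in Anchor, so Elena still does not control it.
No new person acquires control, so the clause is not triggered.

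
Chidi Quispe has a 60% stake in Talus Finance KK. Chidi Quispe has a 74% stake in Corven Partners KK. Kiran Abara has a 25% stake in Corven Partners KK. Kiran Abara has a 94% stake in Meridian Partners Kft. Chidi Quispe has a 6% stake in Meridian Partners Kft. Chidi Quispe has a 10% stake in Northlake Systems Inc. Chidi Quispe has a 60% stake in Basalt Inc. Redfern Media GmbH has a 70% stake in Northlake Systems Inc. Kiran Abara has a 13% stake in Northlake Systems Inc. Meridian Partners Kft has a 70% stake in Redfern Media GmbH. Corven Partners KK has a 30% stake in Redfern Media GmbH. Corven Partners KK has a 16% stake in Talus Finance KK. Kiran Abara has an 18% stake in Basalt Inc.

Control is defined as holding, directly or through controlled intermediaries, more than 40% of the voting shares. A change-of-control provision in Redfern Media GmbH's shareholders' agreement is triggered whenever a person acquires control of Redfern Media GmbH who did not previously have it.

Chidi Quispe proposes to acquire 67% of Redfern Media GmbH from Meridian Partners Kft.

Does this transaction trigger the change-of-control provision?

The purchase adds only to Chidi's holdings (Meridian's stake shrinks), so Chidi is the only person who could newly come to control Redfern.
Chidi holds 74% of Corven, so Chidi controls Corven.
Chidi holds 60% of Basalt, so Chidi controls Basalt.
Chidi and Corven together hold 60% + 16% = 76% of Talus, so Chidi controls Talus.
In Redfern, Chidi's side holds only 30%, not > 40%.
So before the transaction, Chidi does not control Redfern.
After the purchase, Chidi holds 67% of Redfern directly, and Meridian's stake falls to 3%.
Corven and Chidi together hold 30% + 67% = 97% of Redfern, so Chidi controls Redfern.
Chidi did not control Redfern before and does after, so the clause is triggered.

Yes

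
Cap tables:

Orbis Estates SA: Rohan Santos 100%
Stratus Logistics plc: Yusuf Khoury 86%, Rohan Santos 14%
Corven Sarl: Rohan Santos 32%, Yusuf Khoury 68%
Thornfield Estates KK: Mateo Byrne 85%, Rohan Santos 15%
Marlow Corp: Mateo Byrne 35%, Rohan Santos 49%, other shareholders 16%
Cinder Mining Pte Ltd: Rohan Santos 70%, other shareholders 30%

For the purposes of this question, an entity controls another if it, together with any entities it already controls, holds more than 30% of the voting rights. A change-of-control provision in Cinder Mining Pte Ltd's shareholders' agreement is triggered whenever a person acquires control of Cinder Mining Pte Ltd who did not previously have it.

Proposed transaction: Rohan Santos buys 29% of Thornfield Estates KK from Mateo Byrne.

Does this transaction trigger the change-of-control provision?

No

The purchase adds only to Rohan's holdings (Mateo's stake shrinks), so Rohan is the only person who could newly come to control Cinder.
Rohan holds 70% of Cinder, so Rohan controls Cinder.
So Rohan already controls Cinder before the transaction.
After the purchase, Rohan's direct stake in Thornfield rises to 15% + 29% = 44%, and Mateo's stake falls to 56%.
Rohan controlled Cinder already, so this is not a new person acquiring control; every other person's position is unchanged or reduced.
No new person acquires control, so the clause is not triggered.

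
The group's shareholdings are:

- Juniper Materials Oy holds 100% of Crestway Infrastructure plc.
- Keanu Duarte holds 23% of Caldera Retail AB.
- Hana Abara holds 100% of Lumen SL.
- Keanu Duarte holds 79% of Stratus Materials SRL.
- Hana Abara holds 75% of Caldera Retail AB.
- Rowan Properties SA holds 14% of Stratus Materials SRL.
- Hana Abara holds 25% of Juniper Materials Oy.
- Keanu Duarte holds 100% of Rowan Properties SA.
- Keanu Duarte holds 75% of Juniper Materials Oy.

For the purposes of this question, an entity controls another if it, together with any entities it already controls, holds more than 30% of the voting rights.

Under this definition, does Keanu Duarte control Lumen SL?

No

Keanu holds 100% of Rowan, so Keanu controls Rowan.
Keanu holds 75% of Juniper, so Keanu controls Juniper.
Keanu and Rowan together hold 79% + 14% = 93% of Stratus, so Keanu controls Stratus.
Juniper holds 100% of Crestway, so Keanu controls Crestway.
Neither Keanu nor any entity Keanu controls holds any voting interest in Lumen.
So Keanu does not control Lumen.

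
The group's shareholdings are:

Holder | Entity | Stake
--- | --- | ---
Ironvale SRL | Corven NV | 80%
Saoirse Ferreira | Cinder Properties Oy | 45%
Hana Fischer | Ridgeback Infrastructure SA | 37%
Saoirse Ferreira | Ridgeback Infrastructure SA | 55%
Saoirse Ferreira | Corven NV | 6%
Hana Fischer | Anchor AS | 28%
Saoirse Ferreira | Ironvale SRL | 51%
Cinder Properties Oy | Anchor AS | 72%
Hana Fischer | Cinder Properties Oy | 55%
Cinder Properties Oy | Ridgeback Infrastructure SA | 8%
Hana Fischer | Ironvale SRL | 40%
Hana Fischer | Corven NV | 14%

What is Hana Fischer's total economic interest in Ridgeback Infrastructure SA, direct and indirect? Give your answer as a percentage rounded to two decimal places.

41.40%

Hana reaches Ridgeback along 2 paths.
Via Cinder: 55% × 8% = 4.4%.
Direct stake: 37% = 37%.
Total: 4.4% + 37% = 41.4%.
Rounded: 41.40%.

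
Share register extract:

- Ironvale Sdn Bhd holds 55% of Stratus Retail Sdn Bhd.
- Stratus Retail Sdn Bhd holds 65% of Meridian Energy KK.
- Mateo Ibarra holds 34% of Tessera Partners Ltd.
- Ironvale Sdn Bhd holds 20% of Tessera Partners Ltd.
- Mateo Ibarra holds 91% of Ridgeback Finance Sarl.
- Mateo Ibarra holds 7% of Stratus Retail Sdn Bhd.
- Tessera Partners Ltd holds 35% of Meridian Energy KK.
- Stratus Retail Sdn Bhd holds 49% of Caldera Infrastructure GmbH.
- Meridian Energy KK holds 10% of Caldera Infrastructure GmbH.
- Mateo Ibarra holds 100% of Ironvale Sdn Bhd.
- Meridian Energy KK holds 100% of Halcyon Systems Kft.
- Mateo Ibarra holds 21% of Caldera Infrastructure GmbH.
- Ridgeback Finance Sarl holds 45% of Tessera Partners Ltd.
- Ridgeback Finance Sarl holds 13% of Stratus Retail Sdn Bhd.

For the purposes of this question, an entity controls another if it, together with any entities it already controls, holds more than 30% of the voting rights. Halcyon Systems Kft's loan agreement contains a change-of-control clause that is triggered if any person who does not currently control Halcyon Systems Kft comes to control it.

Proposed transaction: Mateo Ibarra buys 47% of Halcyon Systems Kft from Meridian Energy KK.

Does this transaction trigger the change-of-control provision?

No

The purchase adds only to Mateo's holdings (Meridian's stake shrinks), so Mateo is the only person who could newly come to control Halcyon.
Mateo holds 100% of Ironvale, so Mateo controls Ironvale.
Mateo holds 91% of Ridgeback, so Mateo controls Ridgeback.
Mateo and Ridgeback and Ironvale together hold 7% + 13% + 55% = 75% of Stratus, so Mateo controls Stratus.
Ironvale and Mateo and Ridgeback together hold 20% + 34% + 45% = 99% of Tessera, so Mateo controls Tessera.
Tessera and Stratus together hold 35% + 65% = 100% of Meridian, so Mateo controls Meridian.
Meridian holds 100% of Halcyon, so Mateo controls Halcyon.
So Mateo already controls Halcyon before the transaction.
After the purchase, Mateo holds 47% of Halcyon directly, and Meridian's stake falls to 53%.
Mateo controlled Halcyon already, so this is not a new person acquiring control; every other person's position is unchanged or reduced.
No new person acquires control, so the clause is not triggered.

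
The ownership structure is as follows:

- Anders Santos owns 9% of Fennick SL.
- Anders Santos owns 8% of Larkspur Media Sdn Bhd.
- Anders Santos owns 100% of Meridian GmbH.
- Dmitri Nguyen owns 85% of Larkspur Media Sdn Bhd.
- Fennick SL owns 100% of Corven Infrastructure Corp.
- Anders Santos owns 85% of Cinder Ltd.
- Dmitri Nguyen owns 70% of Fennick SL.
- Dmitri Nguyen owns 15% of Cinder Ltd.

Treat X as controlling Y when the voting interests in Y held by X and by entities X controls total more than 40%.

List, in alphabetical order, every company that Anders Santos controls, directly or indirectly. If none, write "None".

Cinder Ltd, Meridian GmbH

Anders holds 85% of Cinder, so Anders controls Cinder.
Anders holds 100% of Meridian, so Anders controls Meridian.
No other company's threshold is met.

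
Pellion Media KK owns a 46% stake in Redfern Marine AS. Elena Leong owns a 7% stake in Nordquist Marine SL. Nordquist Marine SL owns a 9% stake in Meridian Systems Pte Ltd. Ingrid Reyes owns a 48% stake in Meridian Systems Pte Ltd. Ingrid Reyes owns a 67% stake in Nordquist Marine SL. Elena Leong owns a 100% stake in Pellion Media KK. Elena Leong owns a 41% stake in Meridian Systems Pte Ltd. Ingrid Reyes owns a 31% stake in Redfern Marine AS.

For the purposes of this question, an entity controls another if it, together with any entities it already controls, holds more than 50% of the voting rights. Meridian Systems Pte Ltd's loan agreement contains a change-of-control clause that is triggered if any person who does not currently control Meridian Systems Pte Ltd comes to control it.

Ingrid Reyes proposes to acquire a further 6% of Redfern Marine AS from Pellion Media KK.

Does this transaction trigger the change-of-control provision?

The purchase adds only to Ingrid's holdings (Pellion's stake shrinks), so Ingrid is the only person who could newly come to control Meridian.
Ingrid holds 67% of Nordquist, so Ingrid controls Nordquist.
Ingrid and Nordquist together hold 48% + 9% = 57% of Meridian, so Ingrid controls Meridian.
So Ingrid already controls Meridian before the transaction.
After the purchase, Ingrid's direct stake in Redfern rises to 31% + 6% = 37%, and Pellion's stake falls to 40%.
Ingrid controlled Meridian already, so this is not a new person acquiring control; every other person's position is unchanged or reduced.
No new person acquires control, so the clause is not triggered.

No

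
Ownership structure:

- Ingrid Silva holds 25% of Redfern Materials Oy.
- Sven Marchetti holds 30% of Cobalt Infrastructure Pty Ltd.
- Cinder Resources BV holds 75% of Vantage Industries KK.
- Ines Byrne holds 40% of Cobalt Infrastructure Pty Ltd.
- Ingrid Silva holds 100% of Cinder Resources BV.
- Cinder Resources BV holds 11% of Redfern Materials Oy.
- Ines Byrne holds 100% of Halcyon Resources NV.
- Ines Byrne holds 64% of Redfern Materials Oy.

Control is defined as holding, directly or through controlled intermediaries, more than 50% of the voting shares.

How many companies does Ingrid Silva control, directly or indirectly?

2

Ingrid holds 100% of Cinder, so Ingrid controls Cinder.
Cinder holds 75% of Vantage, so Ingrid controls Vantage.
No other company's threshold is met.
Ingrid controls 2 companies.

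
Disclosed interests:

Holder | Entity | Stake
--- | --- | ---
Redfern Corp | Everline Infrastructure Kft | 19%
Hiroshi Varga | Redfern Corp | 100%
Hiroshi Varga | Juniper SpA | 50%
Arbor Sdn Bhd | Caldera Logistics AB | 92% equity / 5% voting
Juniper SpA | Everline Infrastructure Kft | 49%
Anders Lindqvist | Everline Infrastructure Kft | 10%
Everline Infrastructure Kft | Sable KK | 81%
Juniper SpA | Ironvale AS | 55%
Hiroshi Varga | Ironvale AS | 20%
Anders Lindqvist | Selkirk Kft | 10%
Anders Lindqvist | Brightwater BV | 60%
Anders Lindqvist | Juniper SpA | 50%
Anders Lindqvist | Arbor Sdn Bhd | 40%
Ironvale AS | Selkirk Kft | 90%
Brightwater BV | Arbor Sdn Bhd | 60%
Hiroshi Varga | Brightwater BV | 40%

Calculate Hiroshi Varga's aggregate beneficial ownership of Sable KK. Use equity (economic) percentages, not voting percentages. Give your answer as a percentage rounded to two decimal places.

35.24%

Hiroshi reaches Sable along 2 paths.
Via Juniper → Everline: 50% × 49% × 81% = 19.845%.
Via Redfern → Everline: 100% × 19% × 81% = 15.39%.
Total: 19.845% + 15.39% = 35.235%.
Rounded: 35.24%.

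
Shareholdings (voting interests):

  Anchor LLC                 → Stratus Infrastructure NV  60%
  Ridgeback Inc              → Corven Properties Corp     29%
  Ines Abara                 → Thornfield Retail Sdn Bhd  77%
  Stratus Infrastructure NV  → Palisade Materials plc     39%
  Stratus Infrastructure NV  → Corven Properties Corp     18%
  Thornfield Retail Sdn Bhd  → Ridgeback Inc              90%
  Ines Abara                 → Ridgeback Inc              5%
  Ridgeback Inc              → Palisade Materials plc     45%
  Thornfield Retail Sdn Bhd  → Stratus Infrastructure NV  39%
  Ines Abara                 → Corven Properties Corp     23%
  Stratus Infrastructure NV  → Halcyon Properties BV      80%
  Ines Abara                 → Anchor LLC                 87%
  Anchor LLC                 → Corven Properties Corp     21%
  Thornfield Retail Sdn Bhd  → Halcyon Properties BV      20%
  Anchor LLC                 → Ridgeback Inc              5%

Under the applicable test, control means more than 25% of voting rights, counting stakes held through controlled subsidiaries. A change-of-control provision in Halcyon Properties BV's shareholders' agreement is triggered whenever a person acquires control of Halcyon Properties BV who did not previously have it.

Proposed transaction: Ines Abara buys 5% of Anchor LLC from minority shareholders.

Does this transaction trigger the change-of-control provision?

The purchase changes only Ines's holdings, so Ines is the only person who could newly come to control Halcyon.
Ines holds 77% of Thornfield, so Ines controls Thornfield.
Ines holds 87% of Anchor, so Ines controls Anchor.
Anchor and Thornfield together hold 60% + 39% = 99% of Stratus, so Ines controls Stratus.
Stratus and Thornfield together hold 80% + 20% = 100% of Halcyon, so Ines controls Halcyon.
So Ines already controls Halcyon before the transaction.
After the purchase, Ines's direct stake in Anchor rises to 87% + 5% = 92%.
Ines controlled Halcyon already, so this is not a new person acquiring control; every other person's position is unchanged or reduced.
No new person acquires control, so the clause is not triggered.

No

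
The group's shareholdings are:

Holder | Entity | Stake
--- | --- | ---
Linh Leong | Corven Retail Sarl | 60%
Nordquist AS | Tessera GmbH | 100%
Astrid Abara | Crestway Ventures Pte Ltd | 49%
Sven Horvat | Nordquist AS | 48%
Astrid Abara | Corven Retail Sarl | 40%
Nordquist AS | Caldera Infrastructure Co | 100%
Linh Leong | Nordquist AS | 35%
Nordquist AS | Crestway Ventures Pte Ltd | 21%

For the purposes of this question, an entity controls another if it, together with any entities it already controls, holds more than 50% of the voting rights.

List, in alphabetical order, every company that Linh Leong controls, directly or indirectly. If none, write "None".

Linh holds 60% of Corven, so Linh controls Corven.
No other company's threshold is met.

Corven Retail Sarl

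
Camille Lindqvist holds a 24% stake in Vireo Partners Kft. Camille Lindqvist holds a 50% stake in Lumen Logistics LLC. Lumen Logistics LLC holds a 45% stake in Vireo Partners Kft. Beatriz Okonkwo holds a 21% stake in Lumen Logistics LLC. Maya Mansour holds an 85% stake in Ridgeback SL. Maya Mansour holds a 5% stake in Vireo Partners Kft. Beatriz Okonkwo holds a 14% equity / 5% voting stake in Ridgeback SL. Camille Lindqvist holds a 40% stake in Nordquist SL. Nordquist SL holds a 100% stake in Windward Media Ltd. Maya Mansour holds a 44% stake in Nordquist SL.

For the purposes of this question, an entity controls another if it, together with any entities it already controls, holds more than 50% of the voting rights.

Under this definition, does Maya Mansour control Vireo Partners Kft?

Maya holds 85% of Ridgeback, so Maya controls Ridgeback.
In Vireo, Maya's side holds only 5%, not > 50%.
So Maya does not control Vireo.

No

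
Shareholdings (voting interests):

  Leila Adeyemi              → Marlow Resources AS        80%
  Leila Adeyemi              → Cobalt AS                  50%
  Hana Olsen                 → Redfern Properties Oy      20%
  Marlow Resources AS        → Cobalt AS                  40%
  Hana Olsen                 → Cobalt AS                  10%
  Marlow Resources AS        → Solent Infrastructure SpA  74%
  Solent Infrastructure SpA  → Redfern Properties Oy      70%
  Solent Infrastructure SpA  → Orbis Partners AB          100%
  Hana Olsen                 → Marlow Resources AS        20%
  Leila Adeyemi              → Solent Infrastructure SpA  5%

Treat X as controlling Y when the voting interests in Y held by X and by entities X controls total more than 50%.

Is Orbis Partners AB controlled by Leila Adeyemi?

Leila holds 80% of Marlow, so Leila controls Marlow.
Leila and Marlow together hold 5% + 74% = 79% of Solent, so Leila controls Solent.
Solent holds 100% of Orbis, so Leila controls Orbis.

Yes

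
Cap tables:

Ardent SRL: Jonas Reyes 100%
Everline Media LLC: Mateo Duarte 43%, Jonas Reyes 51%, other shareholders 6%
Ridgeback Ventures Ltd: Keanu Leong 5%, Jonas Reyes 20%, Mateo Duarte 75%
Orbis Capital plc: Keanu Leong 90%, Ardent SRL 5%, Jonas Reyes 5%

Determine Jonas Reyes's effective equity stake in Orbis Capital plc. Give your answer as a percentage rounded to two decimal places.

10.00%

Jonas reaches Orbis along 2 paths.
Via Ardent: 100% × 5% = 5%.
Direct stake: 5% = 5%.
Total: 5% + 5% = 10%.
Rounded: 10.00%.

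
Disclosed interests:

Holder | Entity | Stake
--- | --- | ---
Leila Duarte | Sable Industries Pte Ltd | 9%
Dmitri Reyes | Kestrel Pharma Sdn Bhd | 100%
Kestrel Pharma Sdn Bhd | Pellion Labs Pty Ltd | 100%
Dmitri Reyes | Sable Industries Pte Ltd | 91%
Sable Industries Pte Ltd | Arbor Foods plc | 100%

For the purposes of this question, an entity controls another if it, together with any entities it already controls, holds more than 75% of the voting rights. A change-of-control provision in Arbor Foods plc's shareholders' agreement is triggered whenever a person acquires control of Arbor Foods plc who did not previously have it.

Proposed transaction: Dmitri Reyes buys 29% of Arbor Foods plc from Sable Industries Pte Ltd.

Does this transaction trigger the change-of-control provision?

No

The purchase adds only to Dmitri's holdings (Sable's stake shrinks), so Dmitri is the only person who could newly come to control Arbor.
Dmitri holds 91% of Sable, so Dmitri controls Sable.
Sable holds 100% of Arbor, so Dmitri controls Arbor.
So Dmitri already controls Arbor before the transaction.
After the purchase, Dmitri holds 29% of Arbor directly, and Sable's stake falls to 71%.
Dmitri controlled Arbor already, so this is not a new person acquiring control; every other person's position is unchanged or reduced.
No new person acquires control, so the clause is not triggered.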